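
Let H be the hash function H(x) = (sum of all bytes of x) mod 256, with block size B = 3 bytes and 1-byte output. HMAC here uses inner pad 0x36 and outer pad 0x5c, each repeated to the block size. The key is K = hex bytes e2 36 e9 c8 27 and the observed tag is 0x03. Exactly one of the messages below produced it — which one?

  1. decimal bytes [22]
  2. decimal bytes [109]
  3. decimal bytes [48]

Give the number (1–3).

Key hex bytes e2 36 e9 c8 27 is 5 bytes > B = 3, so hash it first: H(key) = f0, then zero-pad to 3 bytes: K' = f0 00 00.
K' ⊕ ipad = c6 36 36; K' ⊕ opad = ac 5c 5c.
m1: inner = H(c6 36 36 16) = 48; tag = H(ac 5c 5c 48) = ac
m2: inner = H(c6 36 36 6d) = 9f; tag = H(ac 5c 5c 9f) = 03 ← matches
m3: inner = H(c6 36 36 30) = 62; tag = H(ac 5c 5c 62) = c6

2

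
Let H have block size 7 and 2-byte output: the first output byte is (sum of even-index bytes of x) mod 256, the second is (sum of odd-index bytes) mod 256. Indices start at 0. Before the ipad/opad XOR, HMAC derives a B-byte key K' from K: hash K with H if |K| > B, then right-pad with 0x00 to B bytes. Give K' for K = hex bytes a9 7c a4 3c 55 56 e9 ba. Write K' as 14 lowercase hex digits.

8bc80000000000

|K| = 8 > B = 7, so first hash the key.
H(K): even-index sum = 651 mod 256 = 139; odd-index sum = 456 mod 256 = 200 → 8b c8.
Zero-pad H(K) = 8b c8 to 7 bytes: K' = 8b c8 00 00 00 00 00.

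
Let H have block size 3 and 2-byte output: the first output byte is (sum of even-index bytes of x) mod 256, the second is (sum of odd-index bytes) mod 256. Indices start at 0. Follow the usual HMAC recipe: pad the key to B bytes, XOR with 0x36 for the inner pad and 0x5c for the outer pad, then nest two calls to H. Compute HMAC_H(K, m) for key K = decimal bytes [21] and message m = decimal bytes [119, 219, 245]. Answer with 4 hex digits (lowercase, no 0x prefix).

Key decimal bytes [21] = 15 is 1 byte ≤ B = 3; zero-pad to 3 bytes: K' = 15 00 00.
K' ⊕ ipad = 23 36 36.  K' ⊕ opad = 49 5c 5c.
Inner input = (K'⊕ipad) ∥ m = 23 36 36 ∥ 77 db f5.
Inner hash: even-index sum = 308 mod 256 = 52; odd-index sum = 418 mod 256 = 162 → 34 a2.
Outer input = (K'⊕opad) ∥ inner = 49 5c 5c ∥ 34 a2.
Outer hash (tag): even-index sum = 327 mod 256 = 71; odd-index sum = 144 mod 256 = 144 → 47 90.

4790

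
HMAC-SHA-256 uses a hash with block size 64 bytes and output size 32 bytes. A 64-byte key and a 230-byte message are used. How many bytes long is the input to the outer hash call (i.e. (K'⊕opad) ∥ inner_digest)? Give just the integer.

Key is 64 ≤ 64 bytes, zero-padded: |K'| = 64.
Outer input = (K'⊕opad) ∥ H(inner) → 64 + 32 = 96 bytes.

96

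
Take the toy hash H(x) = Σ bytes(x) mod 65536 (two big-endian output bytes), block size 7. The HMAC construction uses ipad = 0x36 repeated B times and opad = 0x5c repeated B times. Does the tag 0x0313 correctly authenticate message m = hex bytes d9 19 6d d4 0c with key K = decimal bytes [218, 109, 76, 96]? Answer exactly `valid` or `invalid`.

valid

Key decimal bytes [218, 109, 76, 96] = da 6d 4c 60 is 4 bytes ≤ B = 7; zero-pad to 7 bytes: K' = da 6d 4c 60 00 00 00.
K' ⊕ ipad = ec 5b 7a 56 36 36 36; K' ⊕ opad = 86 31 10 3c 5c 5c 5c.
Inner hash: sum = 236+91+122+86+54+54+54+217+25+109+212+12 = 1272 → 04 f8.
Outer hash (recomputed tag): sum = 134+49+16+60+92+92+92+4+248 = 787 → 03 13.
Recomputed tag = 0313; claimed = 0313 → match.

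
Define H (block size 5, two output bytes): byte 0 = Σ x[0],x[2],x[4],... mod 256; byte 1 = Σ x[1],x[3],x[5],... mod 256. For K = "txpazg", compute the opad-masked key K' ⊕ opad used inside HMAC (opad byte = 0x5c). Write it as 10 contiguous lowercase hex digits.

Key "txpazg" = 74 78 70 61 7a 67 is 6 bytes > B = 5, so hash it first: H(key) = 5e 40, then zero-pad to 5 bytes: K' = 5e 40 00 00 00.
XOR each byte with 0x5c: 5e⊕5c=02, 40⊕5c=1c, 00⊕5c=5c, 00⊕5c=5c, 00⊕5c=5c.

021c5c5c5c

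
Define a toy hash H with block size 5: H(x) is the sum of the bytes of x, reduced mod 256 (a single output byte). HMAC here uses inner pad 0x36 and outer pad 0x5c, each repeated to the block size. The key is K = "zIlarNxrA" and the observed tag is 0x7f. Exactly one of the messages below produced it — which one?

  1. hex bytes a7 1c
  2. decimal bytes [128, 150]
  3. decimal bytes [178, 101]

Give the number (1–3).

1

Key "zIlarNxrA" = 7a 49 6c 61 72 4e 78 72 41 is 9 bytes > B = 5, so hash it first: H(key) = 7b, then zero-pad to 5 bytes: K' = 7b 00 00 00 00.
K' ⊕ ipad = 4d 36 36 36 36; K' ⊕ opad = 27 5c 5c 5c 5c.
m1: inner = H(4d 36 36 36 36 a7 1c) = e8; tag = H(27 5c 5c 5c 5c e8) = 7f ← matches
m2: inner = H(4d 36 36 36 36 80 96) = 3b; tag = H(27 5c 5c 5c 5c 3b) = d2
m3: inner = H(4d 36 36 36 36 b2 65) = 3c; tag = H(27 5c 5c 5c 5c 3c) = d3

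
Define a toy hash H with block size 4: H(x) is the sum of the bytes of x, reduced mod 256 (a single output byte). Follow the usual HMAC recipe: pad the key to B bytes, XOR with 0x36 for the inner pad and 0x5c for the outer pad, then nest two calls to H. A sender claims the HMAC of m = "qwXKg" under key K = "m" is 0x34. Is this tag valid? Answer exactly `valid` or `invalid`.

valid

Key "m" = 6d is 1 byte ≤ B = 4; zero-pad to 4 bytes: K' = 6d 00 00 00.
K' ⊕ ipad = 5b 36 36 36; K' ⊕ opad = 31 5c 5c 5c.
Inner hash: sum = 91+54+54+54+113+119+88+75+103 = 751; mod 256 = 239 → ef.
Outer hash (recomputed tag): sum = 49+92+92+92+239 = 564; mod 256 = 52 → 34.
Recomputed tag = 34; claimed = 34 → match.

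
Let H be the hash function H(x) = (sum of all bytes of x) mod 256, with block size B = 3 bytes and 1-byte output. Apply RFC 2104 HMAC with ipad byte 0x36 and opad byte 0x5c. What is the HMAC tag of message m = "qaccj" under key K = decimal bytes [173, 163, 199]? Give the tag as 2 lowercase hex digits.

Key decimal bytes [173, 163, 199] = ad a3 c7 is exactly B = 3 bytes: K' = ad a3 c7.
K' ⊕ ipad = 9b 95 f1.  K' ⊕ opad = f1 ff 9b.
Inner input = (K'⊕ipad) ∥ m = 9b 95 f1 ∥ 71 61 63 63 6a.
Inner hash: sum = 155+149+241+113+97+99+99+106 = 1059; mod 256 = 35 → 23.
Outer input = (K'⊕opad) ∥ inner = f1 ff 9b ∥ 23.
Outer hash (tag): sum = 241+255+155+35 = 686; mod 256 = 174 → ae.

ae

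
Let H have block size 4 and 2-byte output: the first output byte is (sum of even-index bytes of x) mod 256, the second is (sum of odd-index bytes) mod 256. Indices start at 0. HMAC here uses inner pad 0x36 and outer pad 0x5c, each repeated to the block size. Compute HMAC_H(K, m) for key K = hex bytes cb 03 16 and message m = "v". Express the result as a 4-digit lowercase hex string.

Key hex bytes cb 03 16 is 3 bytes ≤ B = 4; zero-pad to 4 bytes: K' = cb 03 16 00.
K' ⊕ ipad = fd 35 20 36.  K' ⊕ opad = 97 5f 4a 5c.
Inner input = (K'⊕ipad) ∥ m = fd 35 20 36 ∥ 76.
Inner hash: even-index sum = 403 mod 256 = 147; odd-index sum = 107 mod 256 = 107 → 93 6b.
Outer input = (K'⊕opad) ∥ inner = 97 5f 4a 5c ∥ 93 6b.
Outer hash (tag): even-index sum = 372 mod 256 = 116; odd-index sum = 294 mod 256 = 38 → 74 26.

7426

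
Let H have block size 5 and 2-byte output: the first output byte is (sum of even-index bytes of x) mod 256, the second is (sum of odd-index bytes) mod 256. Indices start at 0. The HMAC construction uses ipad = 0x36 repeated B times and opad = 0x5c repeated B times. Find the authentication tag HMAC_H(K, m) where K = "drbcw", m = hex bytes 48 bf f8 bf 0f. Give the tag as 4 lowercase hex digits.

89d2

Key "drbcw" = 64 72 62 63 77 is exactly B = 5 bytes: K' = 64 72 62 63 77.
K' ⊕ ipad = 52 44 54 55 41.  K' ⊕ opad = 38 2e 3e 3f 2b.
Inner input = (K'⊕ipad) ∥ m = 52 44 54 55 41 ∥ 48 bf f8 bf 0f.
Inner hash: even-index sum = 613 mod 256 = 101; odd-index sum = 488 mod 256 = 232 → 65 e8.
Outer input = (K'⊕opad) ∥ inner = 38 2e 3e 3f 2b ∥ 65 e8.
Outer hash (tag): even-index sum = 393 mod 256 = 137; odd-index sum = 210 mod 256 = 210 → 89 d2.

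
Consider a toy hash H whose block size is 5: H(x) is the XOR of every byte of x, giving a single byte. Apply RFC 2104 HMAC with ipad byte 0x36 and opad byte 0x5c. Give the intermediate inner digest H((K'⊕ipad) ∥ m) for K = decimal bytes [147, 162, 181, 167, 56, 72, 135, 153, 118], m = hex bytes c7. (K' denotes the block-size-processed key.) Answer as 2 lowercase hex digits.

ca

Key decimal bytes [147, 162, 181, 167, 56, 72, 135, 153, 118] = 93 a2 b5 a7 38 48 87 99 76 is 9 bytes > B = 5, so hash it first: H(key) = 3b, then zero-pad to 5 bytes: K' = 3b 00 00 00 00.
K' ⊕ ipad = 0d 36 36 36 36.
Inner input = 0d 36 36 36 36 ∥ c7.
Inner hash: XOR 0d⊕36⊕36⊕36⊕36⊕c7 = ca.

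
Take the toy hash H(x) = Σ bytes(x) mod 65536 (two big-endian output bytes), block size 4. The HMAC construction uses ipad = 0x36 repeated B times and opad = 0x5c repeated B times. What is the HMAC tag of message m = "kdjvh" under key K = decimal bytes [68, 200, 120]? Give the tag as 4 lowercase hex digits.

013b

Key decimal bytes [68, 200, 120] = 44 c8 78 is 3 bytes ≤ B = 4; zero-pad to 4 bytes: K' = 44 c8 78 00.
K' ⊕ ipad = 72 fe 4e 36.  K' ⊕ opad = 18 94 24 5c.
Inner input = (K'⊕ipad) ∥ m = 72 fe 4e 36 ∥ 6b 64 6a 76 68.
Inner hash: sum = 114+254+78+54+107+100+106+118+104 = 1035 → 04 0b.
Outer input = (K'⊕opad) ∥ inner = 18 94 24 5c ∥ 04 0b.
Outer hash (tag): sum = 24+148+36+92+4+11 = 315 → 01 3b.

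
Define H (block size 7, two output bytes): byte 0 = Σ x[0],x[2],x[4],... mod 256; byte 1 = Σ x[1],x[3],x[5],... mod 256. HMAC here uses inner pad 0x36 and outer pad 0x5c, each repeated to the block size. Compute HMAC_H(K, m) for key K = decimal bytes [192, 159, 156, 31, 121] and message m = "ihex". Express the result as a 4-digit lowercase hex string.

b367

Key decimal bytes [192, 159, 156, 31, 121] = c0 9f 9c 1f 79 is 5 bytes ≤ B = 7; zero-pad to 7 bytes: K' = c0 9f 9c 1f 79 00 00.
K' ⊕ ipad = f6 a9 aa 29 4f 36 36.  K' ⊕ opad = 9c c3 c0 43 25 5c 5c.
Inner input = (K'⊕ipad) ∥ m = f6 a9 aa 29 4f 36 36 ∥ 69 68 65 78.
Inner hash: even-index sum = 773 mod 256 = 5; odd-index sum = 470 mod 256 = 214 → 05 d6.
Outer input = (K'⊕opad) ∥ inner = 9c c3 c0 43 25 5c 5c ∥ 05 d6.
Outer hash (tag): even-index sum = 691 mod 256 = 179; odd-index sum = 359 mod 256 = 103 → b3 67.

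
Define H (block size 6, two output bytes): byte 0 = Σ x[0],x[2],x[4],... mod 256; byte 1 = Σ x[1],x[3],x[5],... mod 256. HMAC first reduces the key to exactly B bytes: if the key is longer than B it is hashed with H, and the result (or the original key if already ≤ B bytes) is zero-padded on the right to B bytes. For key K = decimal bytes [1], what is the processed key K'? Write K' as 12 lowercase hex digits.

010000000000

Key decimal bytes [1] = 01 is 1 byte ≤ B = 6; zero-pad to 6 bytes: K' = 01 00 00 00 00 00.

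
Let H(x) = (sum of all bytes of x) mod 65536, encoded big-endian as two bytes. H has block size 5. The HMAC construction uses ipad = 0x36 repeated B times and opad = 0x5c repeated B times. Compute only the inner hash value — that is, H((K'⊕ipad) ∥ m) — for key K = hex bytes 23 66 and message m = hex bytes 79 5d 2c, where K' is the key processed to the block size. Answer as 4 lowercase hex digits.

Key hex bytes 23 66 is 2 bytes ≤ B = 5; zero-pad to 5 bytes: K' = 23 66 00 00 00.
K' ⊕ ipad = 15 50 36 36 36.
Inner input = 15 50 36 36 36 ∥ 79 5d 2c.
Inner hash: sum = 21+80+54+54+54+121+93+44 = 521 → 02 09.

0209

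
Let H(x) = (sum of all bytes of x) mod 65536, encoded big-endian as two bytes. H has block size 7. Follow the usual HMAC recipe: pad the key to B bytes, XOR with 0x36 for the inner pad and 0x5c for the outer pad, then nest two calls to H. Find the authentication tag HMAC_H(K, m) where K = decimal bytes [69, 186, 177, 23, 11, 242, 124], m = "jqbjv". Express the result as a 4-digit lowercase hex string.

0370

Key decimal bytes [69, 186, 177, 23, 11, 242, 124] = 45 ba b1 17 0b f2 7c is exactly B = 7 bytes: K' = 45 ba b1 17 0b f2 7c.
K' ⊕ ipad = 73 8c 87 21 3d c4 4a.  K' ⊕ opad = 19 e6 ed 4b 57 ae 20.
Inner input = (K'⊕ipad) ∥ m = 73 8c 87 21 3d c4 4a ∥ 6a 71 62 6a 76.
Inner hash: sum = 115+140+135+33+61+196+74+106+113+98+106+118 = 1295 → 05 0f.
Outer input = (K'⊕opad) ∥ inner = 19 e6 ed 4b 57 ae 20 ∥ 05 0f.
Outer hash (tag): sum = 25+230+237+75+87+174+32+5+15 = 880 → 03 70.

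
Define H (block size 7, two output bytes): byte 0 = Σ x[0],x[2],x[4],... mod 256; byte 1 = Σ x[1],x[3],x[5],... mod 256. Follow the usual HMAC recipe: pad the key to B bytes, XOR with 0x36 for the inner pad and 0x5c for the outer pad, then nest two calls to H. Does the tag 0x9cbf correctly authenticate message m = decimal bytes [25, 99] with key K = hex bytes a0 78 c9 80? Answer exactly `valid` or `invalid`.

Key hex bytes a0 78 c9 80 is 4 bytes ≤ B = 7; zero-pad to 7 bytes: K' = a0 78 c9 80 00 00 00.
K' ⊕ ipad = 96 4e ff b6 36 36 36; K' ⊕ opad = fc 24 95 dc 5c 5c 5c.
Inner hash: even-index sum = 612 mod 256 = 100; odd-index sum = 339 mod 256 = 83 → 64 53.
Outer hash (recomputed tag): even-index sum = 668 mod 256 = 156; odd-index sum = 448 mod 256 = 192 → 9c c0.
Recomputed tag = 9cc0; claimed = 9cbf → mismatch.

invalid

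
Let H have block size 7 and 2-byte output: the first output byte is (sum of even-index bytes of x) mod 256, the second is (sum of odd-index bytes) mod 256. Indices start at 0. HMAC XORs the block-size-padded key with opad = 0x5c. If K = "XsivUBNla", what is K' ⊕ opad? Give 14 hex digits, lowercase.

99cb5c5c5c5c5c

Key "XsivUBNla" = 58 73 69 76 55 42 4e 6c 61 is 9 bytes > B = 7, so hash it first: H(key) = c5 97, then zero-pad to 7 bytes: K' = c5 97 00 00 00 00 00.
XOR each byte with 0x5c: c5⊕5c=99, 97⊕5c=cb, 00⊕5c=5c, 00⊕5c=5c, 00⊕5c=5c, 00⊕5c=5c, 00⊕5c=5c.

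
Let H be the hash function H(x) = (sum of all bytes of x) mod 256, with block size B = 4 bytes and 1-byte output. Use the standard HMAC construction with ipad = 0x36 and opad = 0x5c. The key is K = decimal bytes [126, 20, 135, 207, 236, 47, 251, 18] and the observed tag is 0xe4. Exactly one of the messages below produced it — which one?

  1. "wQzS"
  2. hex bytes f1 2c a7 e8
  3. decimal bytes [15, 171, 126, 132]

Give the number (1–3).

Key decimal bytes [126, 20, 135, 207, 236, 47, 251, 18] = 7e 14 87 cf ec 2f fb 12 is 8 bytes > B = 4, so hash it first: H(key) = 10, then zero-pad to 4 bytes: K' = 10 00 00 00.
K' ⊕ ipad = 26 36 36 36; K' ⊕ opad = 4c 5c 5c 5c.
m1: inner = H(26 36 36 36 77 51 7a 53) = 5d; tag = H(4c 5c 5c 5c 5d) = bd
m2: inner = H(26 36 36 36 f1 2c a7 e8) = 74; tag = H(4c 5c 5c 5c 74) = d4
m3: inner = H(26 36 36 36 0f ab 7e 84) = 84; tag = H(4c 5c 5c 5c 84) = e4 ← matches

3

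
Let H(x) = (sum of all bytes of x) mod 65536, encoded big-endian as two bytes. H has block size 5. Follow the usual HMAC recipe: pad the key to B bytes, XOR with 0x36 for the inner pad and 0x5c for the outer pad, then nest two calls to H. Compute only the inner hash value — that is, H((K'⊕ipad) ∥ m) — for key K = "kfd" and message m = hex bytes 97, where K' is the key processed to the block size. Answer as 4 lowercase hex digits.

0202

Key "kfd" = 6b 66 64 is 3 bytes ≤ B = 5; zero-pad to 5 bytes: K' = 6b 66 64 00 00.
K' ⊕ ipad = 5d 50 52 36 36.
Inner input = 5d 50 52 36 36 ∥ 97.
Inner hash: sum = 93+80+82+54+54+151 = 514 → 02 02.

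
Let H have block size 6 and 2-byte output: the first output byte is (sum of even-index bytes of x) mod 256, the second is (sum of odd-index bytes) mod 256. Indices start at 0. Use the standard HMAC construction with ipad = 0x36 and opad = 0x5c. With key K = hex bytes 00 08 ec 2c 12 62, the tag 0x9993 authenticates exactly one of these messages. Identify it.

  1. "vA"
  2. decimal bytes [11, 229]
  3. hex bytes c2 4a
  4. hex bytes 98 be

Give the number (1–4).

2

Key hex bytes 00 08 ec 2c 12 62 is exactly B = 6 bytes: K' = 00 08 ec 2c 12 62.
K' ⊕ ipad = 36 3e da 1a 24 54; K' ⊕ opad = 5c 54 b0 70 4e 3e.
m1: inner = H(36 3e da 1a 24 54 76 41) = aa ed; tag = H(5c 54 b0 70 4e 3e aa ed) = 04ef
m2: inner = H(36 3e da 1a 24 54 0b e5) = 3f 91; tag = H(5c 54 b0 70 4e 3e 3f 91) = 9993 ← matches
m3: inner = H(36 3e da 1a 24 54 c2 4a) = f6 f6; tag = H(5c 54 b0 70 4e 3e f6 f6) = 50f8
m4: inner = H(36 3e da 1a 24 54 98 be) = cc 6a; tag = H(5c 54 b0 70 4e 3e cc 6a) = 266c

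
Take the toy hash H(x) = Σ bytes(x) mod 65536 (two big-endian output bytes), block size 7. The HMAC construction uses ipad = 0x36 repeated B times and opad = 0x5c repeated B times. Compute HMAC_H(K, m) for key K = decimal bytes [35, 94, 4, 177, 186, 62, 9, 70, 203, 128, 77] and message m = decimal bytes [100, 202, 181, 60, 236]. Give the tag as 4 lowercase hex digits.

02df

Key decimal bytes [35, 94, 4, 177, 186, 62, 9, 70, 203, 128, 77] = 23 5e 04 b1 ba 3e 09 46 cb 80 4d is 11 bytes > B = 7, so hash it first: H(key) = 04 15, then zero-pad to 7 bytes: K' = 04 15 00 00 00 00 00.
K' ⊕ ipad = 32 23 36 36 36 36 36.  K' ⊕ opad = 58 49 5c 5c 5c 5c 5c.
Inner input = (K'⊕ipad) ∥ m = 32 23 36 36 36 36 36 ∥ 64 ca b5 3c ec.
Inner hash: sum = 50+35+54+54+54+54+54+100+202+181+60+236 = 1134 → 04 6e.
Outer input = (K'⊕opad) ∥ inner = 58 49 5c 5c 5c 5c 5c ∥ 04 6e.
Outer hash (tag): sum = 88+73+92+92+92+92+92+4+110 = 735 → 02 df.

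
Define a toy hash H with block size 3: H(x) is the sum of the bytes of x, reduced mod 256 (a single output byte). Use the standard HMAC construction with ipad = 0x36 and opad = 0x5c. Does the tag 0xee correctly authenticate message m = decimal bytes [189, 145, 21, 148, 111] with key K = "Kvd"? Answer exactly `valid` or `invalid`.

Key "Kvd" = 4b 76 64 is exactly B = 3 bytes: K' = 4b 76 64.
K' ⊕ ipad = 7d 40 52; K' ⊕ opad = 17 2a 38.
Inner hash: sum = 125+64+82+189+145+21+148+111 = 885; mod 256 = 117 → 75.
Outer hash (recomputed tag): sum = 23+42+56+117 = 238 → ee.
Recomputed tag = ee; claimed = ee → match.

valid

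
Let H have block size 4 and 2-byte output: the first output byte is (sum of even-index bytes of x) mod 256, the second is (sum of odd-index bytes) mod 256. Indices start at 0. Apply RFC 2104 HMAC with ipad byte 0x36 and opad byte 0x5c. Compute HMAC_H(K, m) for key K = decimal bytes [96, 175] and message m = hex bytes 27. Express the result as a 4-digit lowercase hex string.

4b1e

Key decimal bytes [96, 175] = 60 af is 2 bytes ≤ B = 4; zero-pad to 4 bytes: K' = 60 af 00 00.
K' ⊕ ipad = 56 99 36 36.  K' ⊕ opad = 3c f3 5c 5c.
Inner input = (K'⊕ipad) ∥ m = 56 99 36 36 ∥ 27.
Inner hash: even-index sum = 179 mod 256 = 179; odd-index sum = 207 mod 256 = 207 → b3 cf.
Outer input = (K'⊕opad) ∥ inner = 3c f3 5c 5c ∥ b3 cf.
Outer hash (tag): even-index sum = 331 mod 256 = 75; odd-index sum = 542 mod 256 = 30 → 4b 1e.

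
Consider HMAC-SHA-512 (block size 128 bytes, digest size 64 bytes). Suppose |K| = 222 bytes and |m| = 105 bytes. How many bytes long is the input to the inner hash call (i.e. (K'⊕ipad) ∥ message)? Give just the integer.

Key is 222 > 128 bytes, so it is hashed to 64 bytes then zero-padded to 128: |K'| = 128.
Inner input = (K'⊕ipad) ∥ m → 128 + 105 = 233 bytes.

233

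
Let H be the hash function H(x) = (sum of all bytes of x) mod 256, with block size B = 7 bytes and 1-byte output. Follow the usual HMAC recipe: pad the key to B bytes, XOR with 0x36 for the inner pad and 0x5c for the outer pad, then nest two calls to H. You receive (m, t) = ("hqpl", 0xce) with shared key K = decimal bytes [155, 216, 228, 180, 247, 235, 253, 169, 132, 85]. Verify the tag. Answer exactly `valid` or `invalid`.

Key decimal bytes [155, 216, 228, 180, 247, 235, 253, 169, 132, 85] = 9b d8 e4 b4 f7 eb fd a9 84 55 is 10 bytes > B = 7, so hash it first: H(key) = 6c, then zero-pad to 7 bytes: K' = 6c 00 00 00 00 00 00.
K' ⊕ ipad = 5a 36 36 36 36 36 36; K' ⊕ opad = 30 5c 5c 5c 5c 5c 5c.
Inner hash: sum = 90+54+54+54+54+54+54+104+113+112+108 = 851; mod 256 = 83 → 53.
Outer hash (recomputed tag): sum = 48+92+92+92+92+92+92+83 = 683; mod 256 = 171 → ab.
Recomputed tag = ab; claimed = ce → mismatch.

invalid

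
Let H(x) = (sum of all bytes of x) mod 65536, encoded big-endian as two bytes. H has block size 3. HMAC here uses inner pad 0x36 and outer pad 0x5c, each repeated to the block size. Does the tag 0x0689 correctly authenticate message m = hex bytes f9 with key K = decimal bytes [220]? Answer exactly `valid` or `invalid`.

Key decimal bytes [220] = dc is 1 byte ≤ B = 3; zero-pad to 3 bytes: K' = dc 00 00.
K' ⊕ ipad = ea 36 36; K' ⊕ opad = 80 5c 5c.
Inner hash: sum = 234+54+54+249 = 591 → 02 4f.
Outer hash (recomputed tag): sum = 128+92+92+2+79 = 393 → 01 89.
Recomputed tag = 0189; claimed = 0689 → mismatch.

invalid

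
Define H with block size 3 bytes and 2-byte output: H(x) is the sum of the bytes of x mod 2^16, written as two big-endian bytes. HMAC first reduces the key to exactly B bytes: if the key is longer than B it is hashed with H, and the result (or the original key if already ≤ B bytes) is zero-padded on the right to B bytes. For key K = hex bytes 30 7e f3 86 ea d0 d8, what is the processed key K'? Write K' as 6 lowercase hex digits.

04b900

|K| = 7 > B = 3, so first hash the key.
H(K): sum = 48+126+243+134+234+208+216 = 1209 → 04 b9.
Zero-pad H(K) = 04 b9 to 3 bytes: K' = 04 b9 00.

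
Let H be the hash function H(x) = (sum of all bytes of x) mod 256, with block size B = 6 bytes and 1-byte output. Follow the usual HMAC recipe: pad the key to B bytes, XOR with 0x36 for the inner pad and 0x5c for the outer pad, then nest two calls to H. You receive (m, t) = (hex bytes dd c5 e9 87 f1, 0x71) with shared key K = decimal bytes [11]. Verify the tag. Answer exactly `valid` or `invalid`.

valid

Key decimal bytes [11] = 0b is 1 byte ≤ B = 6; zero-pad to 6 bytes: K' = 0b 00 00 00 00 00.
K' ⊕ ipad = 3d 36 36 36 36 36; K' ⊕ opad = 57 5c 5c 5c 5c 5c.
Inner hash: sum = 61+54+54+54+54+54+221+197+233+135+241 = 1358; mod 256 = 78 → 4e.
Outer hash (recomputed tag): sum = 87+92+92+92+92+92+78 = 625; mod 256 = 113 → 71.
Recomputed tag = 71; claimed = 71 → match.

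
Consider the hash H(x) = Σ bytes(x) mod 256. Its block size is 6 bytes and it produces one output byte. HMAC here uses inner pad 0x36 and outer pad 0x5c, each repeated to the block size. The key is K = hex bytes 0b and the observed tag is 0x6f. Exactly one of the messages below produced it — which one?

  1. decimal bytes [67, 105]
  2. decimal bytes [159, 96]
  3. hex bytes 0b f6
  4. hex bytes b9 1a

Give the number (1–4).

Key hex bytes 0b is 1 byte ≤ B = 6; zero-pad to 6 bytes: K' = 0b 00 00 00 00 00.
K' ⊕ ipad = 3d 36 36 36 36 36; K' ⊕ opad = 57 5c 5c 5c 5c 5c.
m1: inner = H(3d 36 36 36 36 36 43 69) = f7; tag = H(57 5c 5c 5c 5c 5c f7) = 1a
m2: inner = H(3d 36 36 36 36 36 9f 60) = 4a; tag = H(57 5c 5c 5c 5c 5c 4a) = 6d
m3: inner = H(3d 36 36 36 36 36 0b f6) = 4c; tag = H(57 5c 5c 5c 5c 5c 4c) = 6f ← matches
m4: inner = H(3d 36 36 36 36 36 b9 1a) = 1e; tag = H(57 5c 5c 5c 5c 5c 1e) = 41

3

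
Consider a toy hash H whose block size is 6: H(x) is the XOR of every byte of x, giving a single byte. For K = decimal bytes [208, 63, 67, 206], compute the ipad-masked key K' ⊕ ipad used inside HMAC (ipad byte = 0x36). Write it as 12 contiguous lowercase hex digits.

e60975f83636

Key decimal bytes [208, 63, 67, 206] = d0 3f 43 ce is 4 bytes ≤ B = 6; zero-pad to 6 bytes: K' = d0 3f 43 ce 00 00.
XOR each byte with 0x36: d0⊕36=e6, 3f⊕36=09, 43⊕36=75, ce⊕36=f8, 00⊕36=36, 00⊕36=36.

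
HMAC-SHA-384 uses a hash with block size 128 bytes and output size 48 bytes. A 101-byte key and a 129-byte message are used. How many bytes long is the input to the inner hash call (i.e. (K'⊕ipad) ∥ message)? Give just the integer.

257

Key is 101 ≤ 128 bytes, zero-padded: |K'| = 128.
Inner input = (K'⊕ipad) ∥ m → 128 + 129 = 257 bytes.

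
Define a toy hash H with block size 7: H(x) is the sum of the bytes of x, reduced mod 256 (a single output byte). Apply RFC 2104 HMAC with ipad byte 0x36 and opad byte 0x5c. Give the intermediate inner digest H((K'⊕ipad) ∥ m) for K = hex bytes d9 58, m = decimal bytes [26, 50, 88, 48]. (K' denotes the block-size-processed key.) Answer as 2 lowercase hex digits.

3f

Key hex bytes d9 58 is 2 bytes ≤ B = 7; zero-pad to 7 bytes: K' = d9 58 00 00 00 00 00.
K' ⊕ ipad = ef 6e 36 36 36 36 36.
Inner input = ef 6e 36 36 36 36 36 ∥ 1a 32 58 30.
Inner hash: sum = 239+110+54+54+54+54+54+26+50+88+48 = 831; mod 256 = 63 → 3f.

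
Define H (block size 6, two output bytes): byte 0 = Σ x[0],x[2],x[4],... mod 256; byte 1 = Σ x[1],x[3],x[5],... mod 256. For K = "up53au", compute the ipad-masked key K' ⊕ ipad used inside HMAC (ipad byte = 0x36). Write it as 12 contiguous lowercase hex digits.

434603055743

Key "up53au" = 75 70 35 33 61 75 is exactly B = 6 bytes: K' = 75 70 35 33 61 75.
XOR each byte with 0x36: 75⊕36=43, 70⊕36=46, 35⊕36=03, 33⊕36=05, 61⊕36=57, 75⊕36=43.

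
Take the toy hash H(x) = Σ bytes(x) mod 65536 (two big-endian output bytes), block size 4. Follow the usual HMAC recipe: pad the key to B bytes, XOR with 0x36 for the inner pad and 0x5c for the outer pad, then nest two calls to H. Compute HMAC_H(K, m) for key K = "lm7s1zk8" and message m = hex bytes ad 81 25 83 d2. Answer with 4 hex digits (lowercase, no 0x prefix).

01d6

Key "lm7s1zk8" = 6c 6d 37 73 31 7a 6b 38 is 8 bytes > B = 4, so hash it first: H(key) = 02 d1, then zero-pad to 4 bytes: K' = 02 d1 00 00.
K' ⊕ ipad = 34 e7 36 36.  K' ⊕ opad = 5e 8d 5c 5c.
Inner input = (K'⊕ipad) ∥ m = 34 e7 36 36 ∥ ad 81 25 83 d2.
Inner hash: sum = 52+231+54+54+173+129+37+131+210 = 1071 → 04 2f.
Outer input = (K'⊕opad) ∥ inner = 5e 8d 5c 5c ∥ 04 2f.
Outer hash (tag): sum = 94+141+92+92+4+47 = 470 → 01 d6.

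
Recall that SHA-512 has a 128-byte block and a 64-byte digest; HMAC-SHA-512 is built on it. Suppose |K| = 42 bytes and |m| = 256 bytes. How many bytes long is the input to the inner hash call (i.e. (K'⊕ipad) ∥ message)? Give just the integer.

384

Key is 42 ≤ 128 bytes, zero-padded: |K'| = 128.
Inner input = (K'⊕ipad) ∥ m → 128 + 256 = 384 bytes.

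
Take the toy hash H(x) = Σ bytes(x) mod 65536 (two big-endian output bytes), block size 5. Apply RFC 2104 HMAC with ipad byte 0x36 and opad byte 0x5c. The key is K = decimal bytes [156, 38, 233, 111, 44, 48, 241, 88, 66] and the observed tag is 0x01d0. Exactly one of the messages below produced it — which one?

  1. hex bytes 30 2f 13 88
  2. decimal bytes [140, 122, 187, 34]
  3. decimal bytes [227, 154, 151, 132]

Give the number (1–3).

Key decimal bytes [156, 38, 233, 111, 44, 48, 241, 88, 66] = 9c 26 e9 6f 2c 30 f1 58 42 is 9 bytes > B = 5, so hash it first: H(key) = 04 01, then zero-pad to 5 bytes: K' = 04 01 00 00 00.
K' ⊕ ipad = 32 37 36 36 36; K' ⊕ opad = 58 5d 5c 5c 5c.
m1: inner = H(32 37 36 36 36 30 2f 13 88) = 02 05; tag = H(58 5d 5c 5c 5c 02 05) = 01d0 ← matches
m2: inner = H(32 37 36 36 36 8c 7a bb 22) = 02 ee; tag = H(58 5d 5c 5c 5c 02 ee) = 02b9
m3: inner = H(32 37 36 36 36 e3 9a 97 84) = 03 a3; tag = H(58 5d 5c 5c 5c 03 a3) = 026f

1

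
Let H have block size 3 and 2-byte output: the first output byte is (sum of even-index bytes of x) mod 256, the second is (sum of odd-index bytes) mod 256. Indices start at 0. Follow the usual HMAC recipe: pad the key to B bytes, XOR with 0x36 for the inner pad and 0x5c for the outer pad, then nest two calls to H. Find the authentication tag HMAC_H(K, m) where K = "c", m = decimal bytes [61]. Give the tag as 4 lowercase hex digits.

Key "c" = 63 is 1 byte ≤ B = 3; zero-pad to 3 bytes: K' = 63 00 00.
K' ⊕ ipad = 55 36 36.  K' ⊕ opad = 3f 5c 5c.
Inner input = (K'⊕ipad) ∥ m = 55 36 36 ∥ 3d.
Inner hash: even-index sum = 139 mod 256 = 139; odd-index sum = 115 mod 256 = 115 → 8b 73.
Outer input = (K'⊕opad) ∥ inner = 3f 5c 5c ∥ 8b 73.
Outer hash (tag): even-index sum = 270 mod 256 = 14; odd-index sum = 231 mod 256 = 231 → 0e e7.

0ee7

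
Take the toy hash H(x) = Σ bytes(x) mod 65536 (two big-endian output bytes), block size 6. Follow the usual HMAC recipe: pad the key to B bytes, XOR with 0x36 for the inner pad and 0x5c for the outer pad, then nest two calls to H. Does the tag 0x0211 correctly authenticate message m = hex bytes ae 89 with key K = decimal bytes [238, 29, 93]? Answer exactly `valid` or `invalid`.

invalid

Key decimal bytes [238, 29, 93] = ee 1d 5d is 3 bytes ≤ B = 6; zero-pad to 6 bytes: K' = ee 1d 5d 00 00 00.
K' ⊕ ipad = d8 2b 6b 36 36 36; K' ⊕ opad = b2 41 01 5c 5c 5c.
Inner hash: sum = 216+43+107+54+54+54+174+137 = 839 → 03 47.
Outer hash (recomputed tag): sum = 178+65+1+92+92+92+3+71 = 594 → 02 52.
Recomputed tag = 0252; claimed = 0211 → mismatch.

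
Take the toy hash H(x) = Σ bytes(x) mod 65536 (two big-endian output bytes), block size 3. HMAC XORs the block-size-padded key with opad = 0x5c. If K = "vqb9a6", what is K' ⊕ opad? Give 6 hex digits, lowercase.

Key "vqb9a6" = 76 71 62 39 61 36 is 6 bytes > B = 3, so hash it first: H(key) = 02 19, then zero-pad to 3 bytes: K' = 02 19 00.
XOR each byte with 0x5c: 02⊕5c=5e, 19⊕5c=45, 00⊕5c=5c.

5e455c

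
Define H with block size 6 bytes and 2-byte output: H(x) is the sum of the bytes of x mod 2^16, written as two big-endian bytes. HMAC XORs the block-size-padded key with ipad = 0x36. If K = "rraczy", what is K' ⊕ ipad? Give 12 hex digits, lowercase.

Key "rraczy" = 72 72 61 63 7a 79 is exactly B = 6 bytes: K' = 72 72 61 63 7a 79.
XOR each byte with 0x36: 72⊕36=44, 72⊕36=44, 61⊕36=57, 63⊕36=55, 7a⊕36=4c, 79⊕36=4f.

444457554c4f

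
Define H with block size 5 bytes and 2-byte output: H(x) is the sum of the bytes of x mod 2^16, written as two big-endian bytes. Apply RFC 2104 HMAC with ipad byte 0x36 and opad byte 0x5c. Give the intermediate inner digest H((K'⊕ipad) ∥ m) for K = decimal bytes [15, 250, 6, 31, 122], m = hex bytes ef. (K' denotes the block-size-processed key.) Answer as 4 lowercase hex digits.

0299

Key decimal bytes [15, 250, 6, 31, 122] = 0f fa 06 1f 7a is exactly B = 5 bytes: K' = 0f fa 06 1f 7a.
K' ⊕ ipad = 39 cc 30 29 4c.
Inner input = 39 cc 30 29 4c ∥ ef.
Inner hash: sum = 57+204+48+41+76+239 = 665 → 02 99.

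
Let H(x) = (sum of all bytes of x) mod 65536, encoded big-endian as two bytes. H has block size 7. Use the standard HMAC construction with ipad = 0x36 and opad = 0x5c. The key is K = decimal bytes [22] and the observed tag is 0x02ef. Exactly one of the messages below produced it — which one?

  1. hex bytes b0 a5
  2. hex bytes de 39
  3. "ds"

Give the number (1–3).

Key decimal bytes [22] = 16 is 1 byte ≤ B = 7; zero-pad to 7 bytes: K' = 16 00 00 00 00 00 00.
K' ⊕ ipad = 20 36 36 36 36 36 36; K' ⊕ opad = 4a 5c 5c 5c 5c 5c 5c.
m1: inner = H(20 36 36 36 36 36 36 b0 a5) = 02 b9; tag = H(4a 5c 5c 5c 5c 5c 5c 02 b9) = 032d
m2: inner = H(20 36 36 36 36 36 36 de 39) = 02 7b; tag = H(4a 5c 5c 5c 5c 5c 5c 02 7b) = 02ef ← matches
m3: inner = H(20 36 36 36 36 36 36 64 73) = 02 3b; tag = H(4a 5c 5c 5c 5c 5c 5c 02 3b) = 02af

2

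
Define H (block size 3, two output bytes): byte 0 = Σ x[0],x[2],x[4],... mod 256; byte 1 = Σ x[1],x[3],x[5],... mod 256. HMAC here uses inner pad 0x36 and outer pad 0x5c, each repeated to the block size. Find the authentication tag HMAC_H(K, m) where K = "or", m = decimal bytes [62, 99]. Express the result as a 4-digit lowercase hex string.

1120

Key "or" = 6f 72 is 2 bytes ≤ B = 3; zero-pad to 3 bytes: K' = 6f 72 00.
K' ⊕ ipad = 59 44 36.  K' ⊕ opad = 33 2e 5c.
Inner input = (K'⊕ipad) ∥ m = 59 44 36 ∥ 3e 63.
Inner hash: even-index sum = 242 mod 256 = 242; odd-index sum = 130 mod 256 = 130 → f2 82.
Outer input = (K'⊕opad) ∥ inner = 33 2e 5c ∥ f2 82.
Outer hash (tag): even-index sum = 273 mod 256 = 17; odd-index sum = 288 mod 256 = 32 → 11 20.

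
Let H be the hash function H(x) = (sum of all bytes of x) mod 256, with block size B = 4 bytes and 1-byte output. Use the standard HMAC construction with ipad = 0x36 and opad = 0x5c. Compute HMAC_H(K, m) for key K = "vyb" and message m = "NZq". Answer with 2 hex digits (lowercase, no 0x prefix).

1b

Key "vyb" = 76 79 62 is 3 bytes ≤ B = 4; zero-pad to 4 bytes: K' = 76 79 62 00.
K' ⊕ ipad = 40 4f 54 36.  K' ⊕ opad = 2a 25 3e 5c.
Inner input = (K'⊕ipad) ∥ m = 40 4f 54 36 ∥ 4e 5a 71.
Inner hash: sum = 64+79+84+54+78+90+113 = 562; mod 256 = 50 → 32.
Outer input = (K'⊕opad) ∥ inner = 2a 25 3e 5c ∥ 32.
Outer hash (tag): sum = 42+37+62+92+50 = 283; mod 256 = 27 → 1b.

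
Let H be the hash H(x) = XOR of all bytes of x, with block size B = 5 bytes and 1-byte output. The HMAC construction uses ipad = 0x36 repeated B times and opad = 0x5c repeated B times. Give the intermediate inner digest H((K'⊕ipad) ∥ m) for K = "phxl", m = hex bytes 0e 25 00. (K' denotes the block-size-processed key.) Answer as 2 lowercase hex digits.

11

Key "phxl" = 70 68 78 6c is 4 bytes ≤ B = 5; zero-pad to 5 bytes: K' = 70 68 78 6c 00.
K' ⊕ ipad = 46 5e 4e 5a 36.
Inner input = 46 5e 4e 5a 36 ∥ 0e 25 00.
Inner hash: XOR 46⊕5e⊕4e⊕5a⊕36⊕0e⊕25⊕00 = 11.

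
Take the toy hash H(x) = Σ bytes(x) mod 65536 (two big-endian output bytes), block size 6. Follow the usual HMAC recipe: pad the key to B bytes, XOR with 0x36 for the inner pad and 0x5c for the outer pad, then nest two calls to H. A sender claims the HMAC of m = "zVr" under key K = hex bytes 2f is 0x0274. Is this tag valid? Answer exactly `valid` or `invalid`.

Key hex bytes 2f is 1 byte ≤ B = 6; zero-pad to 6 bytes: K' = 2f 00 00 00 00 00.
K' ⊕ ipad = 19 36 36 36 36 36; K' ⊕ opad = 73 5c 5c 5c 5c 5c.
Inner hash: sum = 25+54+54+54+54+54+122+86+114 = 617 → 02 69.
Outer hash (recomputed tag): sum = 115+92+92+92+92+92+2+105 = 682 → 02 aa.
Recomputed tag = 02aa; claimed = 0274 → mismatch.

invalid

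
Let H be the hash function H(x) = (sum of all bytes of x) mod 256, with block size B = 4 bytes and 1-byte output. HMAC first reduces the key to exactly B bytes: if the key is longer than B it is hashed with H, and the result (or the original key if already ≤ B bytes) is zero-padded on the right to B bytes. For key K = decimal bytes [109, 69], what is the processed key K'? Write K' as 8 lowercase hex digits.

Key decimal bytes [109, 69] = 6d 45 is 2 bytes ≤ B = 4; zero-pad to 4 bytes: K' = 6d 45 00 00.

6d450000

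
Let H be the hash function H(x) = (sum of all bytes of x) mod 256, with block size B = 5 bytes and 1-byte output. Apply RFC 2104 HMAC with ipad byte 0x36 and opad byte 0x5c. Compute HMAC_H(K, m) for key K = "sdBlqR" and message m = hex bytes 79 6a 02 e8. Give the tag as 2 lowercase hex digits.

Key "sdBlqR" = 73 64 42 6c 71 52 is 6 bytes > B = 5, so hash it first: H(key) = 48, then zero-pad to 5 bytes: K' = 48 00 00 00 00.
K' ⊕ ipad = 7e 36 36 36 36.  K' ⊕ opad = 14 5c 5c 5c 5c.
Inner input = (K'⊕ipad) ∥ m = 7e 36 36 36 36 ∥ 79 6a 02 e8.
Inner hash: sum = 126+54+54+54+54+121+106+2+232 = 803; mod 256 = 35 → 23.
Outer input = (K'⊕opad) ∥ inner = 14 5c 5c 5c 5c ∥ 23.
Outer hash (tag): sum = 20+92+92+92+92+35 = 423; mod 256 = 167 → a7.

a7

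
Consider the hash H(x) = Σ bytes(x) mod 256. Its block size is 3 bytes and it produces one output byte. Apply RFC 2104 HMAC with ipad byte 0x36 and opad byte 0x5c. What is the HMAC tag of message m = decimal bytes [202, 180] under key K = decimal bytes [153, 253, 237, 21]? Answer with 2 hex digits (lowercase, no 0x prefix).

Key decimal bytes [153, 253, 237, 21] = 99 fd ed 15 is 4 bytes > B = 3, so hash it first: H(key) = 98, then zero-pad to 3 bytes: K' = 98 00 00.
K' ⊕ ipad = ae 36 36.  K' ⊕ opad = c4 5c 5c.
Inner input = (K'⊕ipad) ∥ m = ae 36 36 ∥ ca b4.
Inner hash: sum = 174+54+54+202+180 = 664; mod 256 = 152 → 98.
Outer input = (K'⊕opad) ∥ inner = c4 5c 5c ∥ 98.
Outer hash (tag): sum = 196+92+92+152 = 532; mod 256 = 20 → 14.

14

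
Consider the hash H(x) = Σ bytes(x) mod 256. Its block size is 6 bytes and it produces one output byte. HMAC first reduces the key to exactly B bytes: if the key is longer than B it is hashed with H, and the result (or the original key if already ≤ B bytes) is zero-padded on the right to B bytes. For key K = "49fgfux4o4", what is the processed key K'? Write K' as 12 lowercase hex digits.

640000000000

|K| = 10 > B = 6, so first hash the key.
H(K): sum = 52+57+102+103+102+117+120+52+111+52 = 868; mod 256 = 100 → 64.
Zero-pad H(K) = 64 to 6 bytes: K' = 64 00 00 00 00 00.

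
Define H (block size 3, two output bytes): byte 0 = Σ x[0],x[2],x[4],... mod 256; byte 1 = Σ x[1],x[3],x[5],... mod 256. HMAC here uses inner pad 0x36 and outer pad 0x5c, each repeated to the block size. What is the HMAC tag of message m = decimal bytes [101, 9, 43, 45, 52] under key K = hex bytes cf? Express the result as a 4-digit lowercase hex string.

e9c1

Key hex bytes cf is 1 byte ≤ B = 3; zero-pad to 3 bytes: K' = cf 00 00.
K' ⊕ ipad = f9 36 36.  K' ⊕ opad = 93 5c 5c.
Inner input = (K'⊕ipad) ∥ m = f9 36 36 ∥ 65 09 2b 2d 34.
Inner hash: even-index sum = 357 mod 256 = 101; odd-index sum = 250 mod 256 = 250 → 65 fa.
Outer input = (K'⊕opad) ∥ inner = 93 5c 5c ∥ 65 fa.
Outer hash (tag): even-index sum = 489 mod 256 = 233; odd-index sum = 193 mod 256 = 193 → e9 c1.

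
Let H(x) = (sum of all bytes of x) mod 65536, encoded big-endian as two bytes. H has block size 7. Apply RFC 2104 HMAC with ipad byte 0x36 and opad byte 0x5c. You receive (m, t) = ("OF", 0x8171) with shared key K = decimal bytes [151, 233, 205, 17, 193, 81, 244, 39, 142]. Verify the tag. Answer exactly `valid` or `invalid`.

Key decimal bytes [151, 233, 205, 17, 193, 81, 244, 39, 142] = 97 e9 cd 11 c1 51 f4 27 8e is 9 bytes > B = 7, so hash it first: H(key) = 05 19, then zero-pad to 7 bytes: K' = 05 19 00 00 00 00 00.
K' ⊕ ipad = 33 2f 36 36 36 36 36; K' ⊕ opad = 59 45 5c 5c 5c 5c 5c.
Inner hash: sum = 51+47+54+54+54+54+54+79+70 = 517 → 02 05.
Outer hash (recomputed tag): sum = 89+69+92+92+92+92+92+2+5 = 625 → 02 71.
Recomputed tag = 0271; claimed = 8171 → mismatch.

invalid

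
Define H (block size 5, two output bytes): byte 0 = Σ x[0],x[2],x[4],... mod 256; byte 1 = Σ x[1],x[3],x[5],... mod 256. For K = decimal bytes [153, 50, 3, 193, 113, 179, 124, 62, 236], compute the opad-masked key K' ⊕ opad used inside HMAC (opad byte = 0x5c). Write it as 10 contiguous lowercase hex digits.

29b85c5c5c

Key decimal bytes [153, 50, 3, 193, 113, 179, 124, 62, 236] = 99 32 03 c1 71 b3 7c 3e ec is 9 bytes > B = 5, so hash it first: H(key) = 75 e4, then zero-pad to 5 bytes: K' = 75 e4 00 00 00.
XOR each byte with 0x5c: 75⊕5c=29, e4⊕5c=b8, 00⊕5c=5c, 00⊕5c=5c, 00⊕5c=5c.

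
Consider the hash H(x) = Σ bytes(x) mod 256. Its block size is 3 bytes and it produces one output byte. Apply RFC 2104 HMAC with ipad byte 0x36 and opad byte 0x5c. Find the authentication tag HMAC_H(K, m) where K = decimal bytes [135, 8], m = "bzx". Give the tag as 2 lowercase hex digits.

04

Key decimal bytes [135, 8] = 87 08 is 2 bytes ≤ B = 3; zero-pad to 3 bytes: K' = 87 08 00.
K' ⊕ ipad = b1 3e 36.  K' ⊕ opad = db 54 5c.
Inner input = (K'⊕ipad) ∥ m = b1 3e 36 ∥ 62 7a 78.
Inner hash: sum = 177+62+54+98+122+120 = 633; mod 256 = 121 → 79.
Outer input = (K'⊕opad) ∥ inner = db 54 5c ∥ 79.
Outer hash (tag): sum = 219+84+92+121 = 516; mod 256 = 4 → 04.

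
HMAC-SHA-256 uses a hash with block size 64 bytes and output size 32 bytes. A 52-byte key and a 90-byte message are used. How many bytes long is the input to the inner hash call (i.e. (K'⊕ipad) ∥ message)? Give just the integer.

154

Key is 52 ≤ 64 bytes, zero-padded: |K'| = 64.
Inner input = (K'⊕ipad) ∥ m → 64 + 90 = 154 bytes.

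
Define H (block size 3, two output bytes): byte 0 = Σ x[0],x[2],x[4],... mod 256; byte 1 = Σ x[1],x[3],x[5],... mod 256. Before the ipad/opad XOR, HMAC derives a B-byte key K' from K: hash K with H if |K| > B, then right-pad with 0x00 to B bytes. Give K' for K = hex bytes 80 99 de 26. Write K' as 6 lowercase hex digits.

|K| = 4 > B = 3, so first hash the key.
H(K): even-index sum = 350 mod 256 = 94; odd-index sum = 191 mod 256 = 191 → 5e bf.
Zero-pad H(K) = 5e bf to 3 bytes: K' = 5e bf 00.

5ebf00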